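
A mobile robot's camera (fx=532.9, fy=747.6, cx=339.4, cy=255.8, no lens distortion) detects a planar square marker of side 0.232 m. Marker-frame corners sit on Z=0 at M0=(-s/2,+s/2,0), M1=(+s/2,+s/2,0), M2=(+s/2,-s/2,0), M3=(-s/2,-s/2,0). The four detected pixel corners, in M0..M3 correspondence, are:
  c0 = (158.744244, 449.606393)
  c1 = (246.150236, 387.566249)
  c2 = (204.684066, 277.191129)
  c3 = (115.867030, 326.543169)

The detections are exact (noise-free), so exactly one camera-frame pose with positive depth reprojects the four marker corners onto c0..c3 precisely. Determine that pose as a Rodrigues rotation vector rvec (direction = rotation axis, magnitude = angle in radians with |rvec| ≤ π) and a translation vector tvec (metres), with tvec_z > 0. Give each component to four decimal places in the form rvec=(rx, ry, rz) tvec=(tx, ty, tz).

rvec=(-0.3063, -0.5132, -0.4618) tvec=(-0.3830, 0.1786, 1.3061)

Intrinsics K: fx=532.9, fy=747.6, cx=339.4, cy=255.8
Marker side s = 0.232 m; corners in marker frame (Z=0):
  M0 = (-0.1160, +0.1160, 0)
  M1 = (+0.1160, +0.1160, 0)
  M2 = (+0.1160, -0.1160, 0)
  M3 = (-0.1160, -0.1160, 0)
Detected image corners:
  c0 = (158.744244, 449.606393) px
  c1 = (246.150236, 387.566249) px
  c2 = (204.684066, 277.191129) px
  c3 = (115.867030, 326.543169) px
Planar DLT: solve 8×8 A·h = b for H (H[2,2]=1):
  H  [+453.87799 +158.71140 +183.13869]
  H  [-92.60273 +456.28207 +358.05240]
  H  [+0.40826 -0.12637 +1.00000]
B = K⁻¹H; ‖b₁‖=0.765665, ‖b₂‖=0.765665; λ = 2/(‖b₁‖+‖b₂‖) = 1.306055, sign → tz>0 ⇒ λ=+1.306055
r₁ = λ·B[:,0] = (+0.77279,-0.34422,+0.53321); r₂ = λ·B[:,1] = (+0.49410,+0.85360,-0.16505)
r₃ = r₁×r₂ = (-0.39833,+0.39100,+0.82973); SVD([r₁ r₂ r₃]) → R = UVᵀ:
  R  [+0.77279 +0.49410 -0.39833]
  R  [-0.34422 +0.85360 +0.39100]
  R  [+0.53321 -0.16505 +0.82973]
t = (-0.38297, +0.17863, +1.30606) m
tr R = 2.456112; θ = arccos((tr R − 1)/2) = 0.755314 rad = 43.276°
axis k = ((R−Rᵀ)₃₂, (R−Rᵀ)₁₃, (R−Rᵀ)₂₁) / (2 sinθ) = (-0.405572, -0.679443, -0.611447)
rvec = θ·k = (-0.306335, -0.513193, -0.461835)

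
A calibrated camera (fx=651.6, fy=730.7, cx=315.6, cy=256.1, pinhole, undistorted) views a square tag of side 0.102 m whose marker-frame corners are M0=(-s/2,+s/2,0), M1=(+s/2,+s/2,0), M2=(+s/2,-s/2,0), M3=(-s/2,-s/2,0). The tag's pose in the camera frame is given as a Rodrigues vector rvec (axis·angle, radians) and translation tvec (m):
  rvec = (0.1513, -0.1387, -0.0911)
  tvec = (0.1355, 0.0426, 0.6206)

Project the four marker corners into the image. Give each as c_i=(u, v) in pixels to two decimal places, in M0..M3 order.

c0=(409.14, 371.18) c1=(510.37, 356.94) c2=(506.81, 241.06) c3=(402.83, 253.12)

Intrinsics K: fx=651.6, fy=730.7, cx=315.6, cy=256.1
Marker side s = 0.102 m; corners in marker frame (Z=0):
  M0 = (-0.0510, +0.0510, 0)
  M1 = (+0.0510, +0.0510, 0)
  M2 = (+0.0510, -0.0510, 0)
  M3 = (-0.0510, -0.0510, 0)
rvec = (0.1513, -0.1387, -0.0911), |rvec| = θ = 0.22456 rad = 12.867°
Rodrigues: sinθ=0.22268, 1−cosθ=0.02511; R = I + sinθ·[k]× + (1−cosθ)·[k]×²:
    [+0.98629 +0.07989 -0.14440]
    [-0.10078 +0.98447 -0.14374]
    [+0.13067 +0.15632 +0.97902]
t = (0.1355, 0.0426, 0.6206) m
M0: Pc = R·M0+t = (+0.08927, +0.09795, +0.62191); u = 651.6·(+0.08927)/0.62191 + 315.6 = 409.1357, v = 730.7·(+0.09795)/0.62191 + 256.1 = 371.1823
M1: Pc = R·M1+t = (+0.18988, +0.08767, +0.63524); u = 651.6·(+0.18988)/0.63524 + 315.6 = 510.3660, v = 730.7·(+0.08767)/0.63524 + 256.1 = 356.9426
M2: Pc = R·M2+t = (+0.18173, -0.01275, +0.61929); u = 651.6·(+0.18173)/0.61929 + 315.6 = 506.8070, v = 730.7·(-0.01275)/0.61929 + 256.1 = 241.0587
M3: Pc = R·M3+t = (+0.08112, -0.00247, +0.60596); u = 651.6·(+0.08112)/0.60596 + 315.6 = 402.8347, v = 730.7·(-0.00247)/0.60596 + 256.1 = 253.1240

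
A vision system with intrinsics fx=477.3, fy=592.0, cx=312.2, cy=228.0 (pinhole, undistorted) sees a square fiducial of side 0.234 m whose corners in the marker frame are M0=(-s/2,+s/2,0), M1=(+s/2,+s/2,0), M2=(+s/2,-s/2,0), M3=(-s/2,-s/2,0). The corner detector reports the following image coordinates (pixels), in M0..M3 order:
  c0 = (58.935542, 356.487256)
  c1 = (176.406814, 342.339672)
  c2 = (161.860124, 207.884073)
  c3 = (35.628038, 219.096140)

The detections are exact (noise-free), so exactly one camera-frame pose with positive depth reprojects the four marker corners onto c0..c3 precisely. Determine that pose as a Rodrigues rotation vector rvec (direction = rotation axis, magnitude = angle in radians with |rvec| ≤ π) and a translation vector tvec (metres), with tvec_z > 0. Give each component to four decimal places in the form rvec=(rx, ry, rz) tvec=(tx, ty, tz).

rvec=(0.2759, -0.1241, -0.0614) tvec=(-0.4052, 0.0897, 0.9536)

Intrinsics K: fx=477.3, fy=592.0, cx=312.2, cy=228.0
Marker side s = 0.234 m; corners in marker frame (Z=0):
  M0 = (-0.1170, +0.1170, 0)
  M1 = (+0.1170, +0.1170, 0)
  M2 = (+0.1170, -0.1170, 0)
  M3 = (-0.1170, -0.1170, 0)
Detected image corners:
  c0 = (58.935542, 356.487256) px
  c1 = (176.406814, 342.339672) px
  c2 = (161.860124, 207.884073) px
  c3 = (35.628038, 219.096140) px
Planar DLT: solve 8×8 A·h = b for H (H[2,2]=1):
  H  [+533.00280 +111.86711 +109.37723]
  H  [-20.84190 +662.04623 +283.65922]
  H  [+0.11923 +0.28873 +1.00000]
B = K⁻¹H; ‖b₁‖=1.048680, ‖b₂‖=1.048680; λ = 2/(‖b₁‖+‖b₂‖) = 0.953580, sign → tz>0 ⇒ λ=+0.953580
r₁ = λ·B[:,0] = (+0.99050,-0.07736,+0.11369); r₂ = λ·B[:,1] = (+0.04340,+0.96037,+0.27533)
r₃ = r₁×r₂ = (-0.13049,-0.26778,+0.95460); SVD([r₁ r₂ r₃]) → R = UVᵀ:
  R  [+0.99050 +0.04340 -0.13049]
  R  [-0.07736 +0.96037 -0.26778]
  R  [+0.11369 +0.27533 +0.95460]
t = (-0.40521, +0.08965, +0.95358) m
tr R = 2.905471; θ = arccos((tr R − 1)/2) = 0.308679 rad = 17.686°
axis k = ((R−Rᵀ)₃₂, (R−Rᵀ)₁₃, (R−Rᵀ)₂₁) / (2 sinθ) = (+0.893862, -0.401881, -0.198752)
rvec = θ·k = (+0.275917, -0.124052, -0.061351)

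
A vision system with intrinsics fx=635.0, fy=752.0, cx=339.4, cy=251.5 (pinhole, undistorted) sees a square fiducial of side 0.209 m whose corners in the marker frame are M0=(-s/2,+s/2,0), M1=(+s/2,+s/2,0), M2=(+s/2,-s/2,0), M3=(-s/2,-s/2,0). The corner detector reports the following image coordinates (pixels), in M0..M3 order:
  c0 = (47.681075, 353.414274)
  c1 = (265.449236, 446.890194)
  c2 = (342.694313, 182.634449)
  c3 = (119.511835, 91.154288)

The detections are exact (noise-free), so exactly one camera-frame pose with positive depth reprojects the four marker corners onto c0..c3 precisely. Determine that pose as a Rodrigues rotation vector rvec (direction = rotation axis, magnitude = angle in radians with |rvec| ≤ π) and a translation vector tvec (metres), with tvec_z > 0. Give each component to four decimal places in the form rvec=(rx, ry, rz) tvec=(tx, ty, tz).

Intrinsics K: fx=635.0, fy=752.0, cx=339.4, cy=251.5
Marker side s = 0.209 m; corners in marker frame (Z=0):
  M0 = (-0.1045, +0.1045, 0)
  M1 = (+0.1045, +0.1045, 0)
  M2 = (+0.1045, -0.1045, 0)
  M3 = (-0.1045, -0.1045, 0)
Detected image corners:
  c0 = (47.681075, 353.414274) px
  c1 = (265.449236, 446.890194) px
  c2 = (342.694313, 182.634449) px
  c3 = (119.511835, 91.154288) px
Planar DLT: solve 8×8 A·h = b for H (H[2,2]=1):
  H  [+1041.34263 -338.31383 +192.66925]
  H  [+423.91253 +1284.83121 +269.48226]
  H  [-0.06932 +0.09407 +1.00000]
B = K⁻¹H; ‖b₁‖=1.778044, ‖b₂‖=1.778044; λ = 2/(‖b₁‖+‖b₂‖) = 0.562416, sign → tz>0 ⇒ λ=+0.562416
r₁ = λ·B[:,0] = (+0.94315,+0.33008,-0.03898); r₂ = λ·B[:,1] = (-0.32792,+0.94322,+0.05290)
r₃ = r₁×r₂ = (+0.05423,-0.03711,+0.99784); SVD([r₁ r₂ r₃]) → R = UVᵀ:
  R  [+0.94315 -0.32792 +0.05423]
  R  [+0.33008 +0.94322 -0.03711]
  R  [-0.03898 +0.05290 +0.99784]
t = (-0.12996, +0.01345, +0.56242) m
tr R = 2.884209; θ = arccos((tr R − 1)/2) = 0.341944 rad = 19.592°
axis k = ((R−Rᵀ)₃₂, (R−Rᵀ)₁₃, (R−Rᵀ)₂₁) / (2 sinθ) = (+0.134225, +0.139000, +0.981154)
rvec = θ·k = (+0.045897, +0.047530, +0.335499)

rvec=(0.0459, 0.0475, 0.3355) tvec=(-0.1300, 0.0134, 0.5624)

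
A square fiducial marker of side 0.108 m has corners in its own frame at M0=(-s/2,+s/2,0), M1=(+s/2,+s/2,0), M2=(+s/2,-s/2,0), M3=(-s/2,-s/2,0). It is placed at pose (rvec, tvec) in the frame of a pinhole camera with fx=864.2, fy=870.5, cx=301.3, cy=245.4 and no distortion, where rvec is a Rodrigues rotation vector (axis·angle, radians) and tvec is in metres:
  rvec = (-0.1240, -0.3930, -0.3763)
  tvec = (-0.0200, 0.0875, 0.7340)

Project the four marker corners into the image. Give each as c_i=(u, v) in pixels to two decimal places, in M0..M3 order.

c0=(245.75, 435.85) c1=(354.99, 383.42) c2=(307.74, 267.95) c3=(196.43, 313.12)

Intrinsics K: fx=864.2, fy=870.5, cx=301.3, cy=245.4
Marker side s = 0.108 m; corners in marker frame (Z=0):
  M0 = (-0.0540, +0.0540, 0)
  M1 = (+0.0540, +0.0540, 0)
  M2 = (+0.0540, -0.0540, 0)
  M3 = (-0.0540, -0.0540, 0)
rvec = (-0.1240, -0.3930, -0.3763), |rvec| = θ = 0.55806 rad = 31.974°
Rodrigues: sinθ=0.52954, 1−cosθ=0.15171; R = I + sinθ·[k]× + (1−cosθ)·[k]×²:
    [+0.85578 +0.38081 -0.35019]
    [-0.33333 +0.92353 +0.18971]
    [+0.39565 -0.04562 +0.91727]
t = (-0.0200, 0.0875, 0.7340) m
M0: Pc = R·M0+t = (-0.04565, +0.15537, +0.71017); u = 864.2·(-0.04565)/0.71017 + 301.3 = 245.7512, v = 870.5·(+0.15537)/0.71017 + 245.4 = 435.8467
M1: Pc = R·M1+t = (+0.04678, +0.11937, +0.75290); u = 864.2·(+0.04678)/0.75290 + 301.3 = 354.9904, v = 870.5·(+0.11937)/0.75290 + 245.4 = 383.4156
M2: Pc = R·M2+t = (+0.00565, +0.01963, +0.75783); u = 864.2·(+0.00565)/0.75783 + 301.3 = 307.7410, v = 870.5·(+0.01963)/0.75783 + 245.4 = 267.9482
M3: Pc = R·M3+t = (-0.08678, +0.05563, +0.71510); u = 864.2·(-0.08678)/0.71510 + 301.3 = 196.4311, v = 870.5·(+0.05563)/0.71510 + 245.4 = 313.1184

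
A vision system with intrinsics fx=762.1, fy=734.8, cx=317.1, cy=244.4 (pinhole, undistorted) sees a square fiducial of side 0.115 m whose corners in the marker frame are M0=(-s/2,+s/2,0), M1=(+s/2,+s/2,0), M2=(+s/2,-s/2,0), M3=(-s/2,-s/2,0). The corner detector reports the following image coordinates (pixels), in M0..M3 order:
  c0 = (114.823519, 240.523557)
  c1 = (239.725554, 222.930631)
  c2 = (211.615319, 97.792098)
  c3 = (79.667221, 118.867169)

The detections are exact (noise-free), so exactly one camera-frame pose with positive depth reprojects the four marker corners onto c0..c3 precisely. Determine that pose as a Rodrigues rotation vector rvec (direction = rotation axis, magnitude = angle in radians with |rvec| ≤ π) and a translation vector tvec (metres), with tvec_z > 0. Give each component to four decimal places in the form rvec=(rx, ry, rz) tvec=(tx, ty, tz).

rvec=(0.3559, 0.0825, -0.1577) tvec=(-0.1343, -0.0648, 0.6573)

Intrinsics K: fx=762.1, fy=734.8, cx=317.1, cy=244.4
Marker side s = 0.115 m; corners in marker frame (Z=0):
  M0 = (-0.0575, +0.0575, 0)
  M1 = (+0.0575, +0.0575, 0)
  M2 = (+0.0575, -0.0575, 0)
  M3 = (-0.0575, -0.0575, 0)
Detected image corners:
  c0 = (114.823519, 240.523557) px
  c1 = (239.725554, 222.930631) px
  c2 = (211.615319, 97.792098) px
  c3 = (79.667221, 118.867169) px
Planar DLT: solve 8×8 A·h = b for H (H[2,2]=1):
  H  [+1089.30194 +358.92480 +161.32200]
  H  [-195.60531 +1160.87759 +171.95581]
  H  [-0.16429 +0.51756 +1.00000]
B = K⁻¹H; ‖b₁‖=1.521466, ‖b₂‖=1.521466; λ = 2/(‖b₁‖+‖b₂‖) = 0.657261, sign → tz>0 ⇒ λ=+0.657261
r₁ = λ·B[:,0] = (+0.98438,-0.13905,-0.10798); r₂ = λ·B[:,1] = (+0.16801,+0.92523,+0.34017)
r₃ = r₁×r₂ = (+0.05261,-0.35300,+0.93414); SVD([r₁ r₂ r₃]) → R = UVᵀ:
  R  [+0.98438 +0.16801 +0.05261]
  R  [-0.13905 +0.92523 -0.35300]
  R  [-0.10798 +0.34017 +0.93414]
t = (-0.13435, -0.06480, +0.65726) m
tr R = 2.843759; θ = arccos((tr R − 1)/2) = 0.397894 rad = 22.798°
axis k = ((R−Rᵀ)₃₂, (R−Rᵀ)₁₃, (R−Rᵀ)₂₁) / (2 sinθ) = (+0.894462, +0.207226, -0.396226)
rvec = θ·k = (+0.355901, +0.082454, -0.157656)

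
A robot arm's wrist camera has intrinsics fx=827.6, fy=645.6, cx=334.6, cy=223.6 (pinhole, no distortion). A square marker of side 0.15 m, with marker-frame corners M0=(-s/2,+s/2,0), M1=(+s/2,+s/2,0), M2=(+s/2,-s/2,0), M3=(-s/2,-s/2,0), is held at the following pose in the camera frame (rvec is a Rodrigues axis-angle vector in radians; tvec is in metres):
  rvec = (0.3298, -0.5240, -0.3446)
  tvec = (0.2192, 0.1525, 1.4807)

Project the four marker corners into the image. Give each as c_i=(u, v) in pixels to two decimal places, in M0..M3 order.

c0=(433.08, 332.49) c1=(494.32, 302.89) c2=(481.06, 247.85) c3=(416.70, 276.19)

Intrinsics K: fx=827.6, fy=645.6, cx=334.6, cy=223.6
Marker side s = 0.15 m; corners in marker frame (Z=0):
  M0 = (-0.0750, +0.0750, 0)
  M1 = (+0.0750, +0.0750, 0)
  M2 = (+0.0750, -0.0750, 0)
  M3 = (-0.0750, -0.0750, 0)
rvec = (0.3298, -0.5240, -0.3446), |rvec| = θ = 0.70859 rad = 40.599°
Rodrigues: sinθ=0.65076, 1−cosθ=0.24072; R = I + sinθ·[k]× + (1−cosθ)·[k]×²:
    [+0.81143 +0.23363 -0.53572]
    [-0.39933 +0.89092 -0.21632]
    [+0.42675 +0.38946 +0.81621]
t = (0.2192, 0.1525, 1.4807) m
M0: Pc = R·M0+t = (+0.17586, +0.24927, +1.47790); u = 827.6·(+0.17586)/1.47790 + 334.6 = 433.0812, v = 645.6·(+0.24927)/1.47790 + 223.6 = 332.4895
M1: Pc = R·M1+t = (+0.29758, +0.18937, +1.54192); u = 827.6·(+0.29758)/1.54192 + 334.6 = 494.3211, v = 645.6·(+0.18937)/1.54192 + 223.6 = 302.8889
M2: Pc = R·M2+t = (+0.26254, +0.05573, +1.48350); u = 827.6·(+0.26254)/1.48350 + 334.6 = 481.0608, v = 645.6·(+0.05573)/1.48350 + 223.6 = 247.8535
M3: Pc = R·M3+t = (+0.14082, +0.11563, +1.41948); u = 827.6·(+0.14082)/1.41948 + 334.6 = 416.7026, v = 645.6·(+0.11563)/1.41948 + 223.6 = 276.1903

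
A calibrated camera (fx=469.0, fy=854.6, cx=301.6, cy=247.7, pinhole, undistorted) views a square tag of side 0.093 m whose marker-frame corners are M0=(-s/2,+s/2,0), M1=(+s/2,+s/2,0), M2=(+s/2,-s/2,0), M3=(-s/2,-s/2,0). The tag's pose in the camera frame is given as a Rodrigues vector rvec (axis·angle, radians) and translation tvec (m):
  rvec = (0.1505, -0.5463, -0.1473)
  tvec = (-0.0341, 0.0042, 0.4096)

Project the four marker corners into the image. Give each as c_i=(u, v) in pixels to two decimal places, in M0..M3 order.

Intrinsics K: fx=469.0, fy=854.6, cx=301.6, cy=247.7
Marker side s = 0.093 m; corners in marker frame (Z=0):
  M0 = (-0.0465, +0.0465, 0)
  M1 = (+0.0465, +0.0465, 0)
  M2 = (+0.0465, -0.0465, 0)
  M3 = (-0.0465, -0.0465, 0)
rvec = (0.1505, -0.5463, -0.1473), |rvec| = θ = 0.58548 rad = 33.546°
Rodrigues: sinθ=0.55260, 1−cosθ=0.16656; R = I + sinθ·[k]× + (1−cosθ)·[k]×²:
    [+0.84445 +0.09908 -0.52639]
    [-0.17898 +0.97845 -0.10295]
    [+0.50485 +0.18115 +0.84399]
t = (-0.0341, 0.0042, 0.4096) m
M0: Pc = R·M0+t = (-0.06876, +0.05802, +0.39455); u = 469.0·(-0.06876)/0.39455 + 301.6 = 219.8651, v = 854.6·(+0.05802)/0.39455 + 247.7 = 373.3736
M1: Pc = R·M1+t = (+0.00977, +0.04138, +0.44150); u = 469.0·(+0.00977)/0.44150 + 301.6 = 311.9830, v = 854.6·(+0.04138)/0.44150 + 247.7 = 327.7900
M2: Pc = R·M2+t = (+0.00056, -0.04962, +0.42465); u = 469.0·(+0.00056)/0.42465 + 301.6 = 302.2182, v = 854.6·(-0.04962)/0.42465 + 247.7 = 147.8404
M3: Pc = R·M3+t = (-0.07797, -0.03298, +0.37770); u = 469.0·(-0.07797)/0.37770 + 301.6 = 204.7778, v = 854.6·(-0.03298)/0.37770 + 247.7 = 173.0881

c0=(219.87, 373.37) c1=(311.98, 327.79) c2=(302.22, 147.84) c3=(204.78, 173.09)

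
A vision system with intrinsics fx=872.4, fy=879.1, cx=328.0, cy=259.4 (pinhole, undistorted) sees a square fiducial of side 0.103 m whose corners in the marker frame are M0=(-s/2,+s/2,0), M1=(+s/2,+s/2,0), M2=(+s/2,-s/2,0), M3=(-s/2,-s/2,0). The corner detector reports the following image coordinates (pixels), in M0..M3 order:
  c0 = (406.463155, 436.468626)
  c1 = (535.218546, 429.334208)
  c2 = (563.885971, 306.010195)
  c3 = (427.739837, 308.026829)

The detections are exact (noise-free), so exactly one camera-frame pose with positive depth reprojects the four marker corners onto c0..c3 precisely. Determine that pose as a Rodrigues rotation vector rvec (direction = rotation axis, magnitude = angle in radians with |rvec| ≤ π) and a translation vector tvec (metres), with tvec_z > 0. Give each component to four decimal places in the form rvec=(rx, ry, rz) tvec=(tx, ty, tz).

Intrinsics K: fx=872.4, fy=879.1, cx=328.0, cy=259.4
Marker side s = 0.103 m; corners in marker frame (Z=0):
  M0 = (-0.0515, +0.0515, 0)
  M1 = (+0.0515, +0.0515, 0)
  M2 = (+0.0515, -0.0515, 0)
  M3 = (-0.0515, -0.0515, 0)
Detected image corners:
  c0 = (406.463155, 436.468626) px
  c1 = (535.218546, 429.334208) px
  c2 = (563.885971, 306.010195) px
  c3 = (427.739837, 308.026829) px
Planar DLT: solve 8×8 A·h = b for H (H[2,2]=1):
  H  [+1486.45658 +56.64587 +484.35104]
  H  [+109.15328 +1451.15952 +371.92187]
  H  [+0.41726 +0.62042 +1.00000]
B = K⁻¹H; ‖b₁‖=1.602276, ‖b₂‖=1.602276; λ = 2/(‖b₁‖+‖b₂‖) = 0.624112, sign → tz>0 ⇒ λ=+0.624112
r₁ = λ·B[:,0] = (+0.96550,+0.00065,+0.26042); r₂ = λ·B[:,1] = (-0.10506,+0.91599,+0.38721)
r₃ = r₁×r₂ = (-0.23829,-0.40121,+0.88445); SVD([r₁ r₂ r₃]) → R = UVᵀ:
  R  [+0.96550 -0.10506 -0.23829]
  R  [+0.00065 +0.91599 -0.40121]
  R  [+0.26042 +0.38721 +0.88445]
t = (+0.11185, +0.07988, +0.62411) m
tr R = 2.765933; θ = arccos((tr R − 1)/2) = 0.488652 rad = 27.998°
axis k = ((R−Rᵀ)₃₂, (R−Rᵀ)₁₃, (R−Rᵀ)₂₁) / (2 sinθ) = (+0.839749, -0.531174, +0.112589)
rvec = θ·k = (+0.410345, -0.259559, +0.055017)

rvec=(0.4103, -0.2596, 0.0550) tvec=(0.1119, 0.0799, 0.6241)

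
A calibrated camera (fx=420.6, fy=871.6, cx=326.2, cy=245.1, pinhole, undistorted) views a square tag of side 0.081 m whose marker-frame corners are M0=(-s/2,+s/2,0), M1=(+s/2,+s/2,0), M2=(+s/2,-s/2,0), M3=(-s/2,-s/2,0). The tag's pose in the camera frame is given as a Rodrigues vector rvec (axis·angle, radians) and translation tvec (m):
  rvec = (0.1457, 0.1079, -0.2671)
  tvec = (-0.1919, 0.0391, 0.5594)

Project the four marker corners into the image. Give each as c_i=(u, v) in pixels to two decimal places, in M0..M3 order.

Intrinsics K: fx=420.6, fy=871.6, cx=326.2, cy=245.1
Marker side s = 0.081 m; corners in marker frame (Z=0):
  M0 = (-0.0405, +0.0405, 0)
  M1 = (+0.0405, +0.0405, 0)
  M2 = (+0.0405, -0.0405, 0)
  M3 = (-0.0405, -0.0405, 0)
rvec = (0.1457, 0.1079, -0.2671), |rvec| = θ = 0.32282 rad = 18.496°
Rodrigues: sinθ=0.31724, 1−cosθ=0.05166; R = I + sinθ·[k]× + (1−cosθ)·[k]×²:
    [+0.95887 +0.27028 +0.08675]
    [-0.25469 +0.95412 -0.15747]
    [-0.12533 +0.12890 +0.98371]
t = (-0.1919, 0.0391, 0.5594) m
M0: Pc = R·M0+t = (-0.21979, +0.08806, +0.56970); u = 420.6·(-0.21979)/0.56970 + 326.2 = 163.9332, v = 871.6·(+0.08806)/0.56970 + 245.1 = 379.8214
M1: Pc = R·M1+t = (-0.14212, +0.06743, +0.55954); u = 420.6·(-0.14212)/0.55954 + 326.2 = 219.3711, v = 871.6·(+0.06743)/0.55954 + 245.1 = 350.1301
M2: Pc = R·M2+t = (-0.16401, -0.00986, +0.54910); u = 420.6·(-0.16401)/0.54910 + 326.2 = 200.5708, v = 871.6·(-0.00986)/0.54910 + 245.1 = 229.4543
M3: Pc = R·M3+t = (-0.24168, +0.01077, +0.55926); u = 420.6·(-0.24168)/0.55926 + 326.2 = 144.4391, v = 871.6·(+0.01077)/0.55926 + 245.1 = 261.8903

c0=(163.93, 379.82) c1=(219.37, 350.13) c2=(200.57, 229.45) c3=(144.44, 261.89)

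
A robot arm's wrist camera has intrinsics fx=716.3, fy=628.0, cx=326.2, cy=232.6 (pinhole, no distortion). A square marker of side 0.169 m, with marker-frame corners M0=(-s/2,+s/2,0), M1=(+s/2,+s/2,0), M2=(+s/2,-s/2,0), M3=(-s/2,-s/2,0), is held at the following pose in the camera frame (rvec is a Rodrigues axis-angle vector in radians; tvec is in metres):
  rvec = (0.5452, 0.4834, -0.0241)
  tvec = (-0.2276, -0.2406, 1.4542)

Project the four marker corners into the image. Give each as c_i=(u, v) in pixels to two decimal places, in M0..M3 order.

Intrinsics K: fx=716.3, fy=628.0, cx=326.2, cy=232.6
Marker side s = 0.169 m; corners in marker frame (Z=0):
  M0 = (-0.0845, +0.0845, 0)
  M1 = (+0.0845, +0.0845, 0)
  M2 = (+0.0845, -0.0845, 0)
  M3 = (-0.0845, -0.0845, 0)
rvec = (0.5452, 0.4834, -0.0241), |rvec| = θ = 0.72904 rad = 41.771°
Rodrigues: sinθ=0.66615, 1−cosθ=0.25419; R = I + sinθ·[k]× + (1−cosθ)·[k]×²:
    [+0.88797 +0.14806 +0.43542]
    [+0.10402 +0.85757 -0.50374]
    [-0.44799 +0.49260 +0.74609]
t = (-0.2276, -0.2406, 1.4542) m
M0: Pc = R·M0+t = (-0.29012, -0.17693, +1.53368); u = 716.3·(-0.29012)/1.53368 + 326.2 = 190.6994, v = 628.0·(-0.17693)/1.53368 + 232.6 = 160.1540
M1: Pc = R·M1+t = (-0.14006, -0.15935, +1.45797); u = 716.3·(-0.14006)/1.45797 + 326.2 = 257.3908, v = 628.0·(-0.15935)/1.45797 + 232.6 = 163.9640
M2: Pc = R·M2+t = (-0.16508, -0.30427, +1.37472); u = 716.3·(-0.16508)/1.37472 + 326.2 = 240.1859, v = 628.0·(-0.30427)/1.37472 + 232.6 = 93.6011
M3: Pc = R·M3+t = (-0.31514, -0.32185, +1.45043); u = 716.3·(-0.31514)/1.45043 + 326.2 = 170.5647, v = 628.0·(-0.32185)/1.45043 + 232.6 = 93.2452

c0=(190.70, 160.15) c1=(257.39, 163.96) c2=(240.19, 93.60) c3=(170.56, 93.25)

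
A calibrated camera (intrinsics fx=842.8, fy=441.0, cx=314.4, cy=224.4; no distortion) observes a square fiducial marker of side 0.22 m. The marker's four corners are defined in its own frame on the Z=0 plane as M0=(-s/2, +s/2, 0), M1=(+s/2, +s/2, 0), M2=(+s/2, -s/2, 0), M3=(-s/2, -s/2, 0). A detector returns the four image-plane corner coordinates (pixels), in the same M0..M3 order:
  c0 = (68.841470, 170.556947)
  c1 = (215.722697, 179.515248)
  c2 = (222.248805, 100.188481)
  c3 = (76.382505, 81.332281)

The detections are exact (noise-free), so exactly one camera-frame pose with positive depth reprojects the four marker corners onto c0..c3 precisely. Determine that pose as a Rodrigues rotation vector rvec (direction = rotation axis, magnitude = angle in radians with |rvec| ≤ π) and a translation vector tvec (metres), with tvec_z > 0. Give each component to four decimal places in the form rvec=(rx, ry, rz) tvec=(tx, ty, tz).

rvec=(0.0076, -0.6642, 0.0429) tvec=(-0.2247, -0.2381, 1.1525)

Intrinsics K: fx=842.8, fy=441.0, cx=314.4, cy=224.4
Marker side s = 0.22 m; corners in marker frame (Z=0):
  M0 = (-0.1100, +0.1100, 0)
  M1 = (+0.1100, +0.1100, 0)
  M2 = (+0.1100, -0.1100, 0)
  M3 = (-0.1100, -0.1100, 0)
Detected image corners:
  c0 = (68.841470, 170.556947) px
  c1 = (215.722697, 179.515248) px
  c2 = (222.248805, 100.188481) px
  c3 = (76.382505, 81.332281) px
Planar DLT: solve 8×8 A·h = b for H (H[2,2]=1):
  H  [+743.30829 -32.68343 +150.10663]
  H  [+134.30428 +380.97479 +133.28034]
  H  [+0.53481 -0.00582 +1.00000]
B = K⁻¹H; ‖b₁‖=0.867641, ‖b₂‖=0.867641; λ = 2/(‖b₁‖+‖b₂‖) = 1.152550, sign → tz>0 ⇒ λ=+1.152550
r₁ = λ·B[:,0] = (+0.78655,+0.03736,+0.61639); r₂ = λ·B[:,1] = (-0.04219,+0.99909,-0.00671)
r₃ = r₁×r₂ = (-0.61608,-0.02073,+0.78741); SVD([r₁ r₂ r₃]) → R = UVᵀ:
  R  [+0.78655 -0.04219 -0.61608]
  R  [+0.03736 +0.99909 -0.02073]
  R  [+0.61639 -0.00671 +0.78741]
t = (-0.22468, -0.23814, +1.15255) m
tr R = 2.573048; θ = arccos((tr R − 1)/2) = 0.665636 rad = 38.138°
axis k = ((R−Rᵀ)₃₂, (R−Rᵀ)₁₃, (R−Rᵀ)₂₁) / (2 sinθ) = (+0.011357, -0.997859, +0.064406)
rvec = θ·k = (+0.007559, -0.664211, +0.042871)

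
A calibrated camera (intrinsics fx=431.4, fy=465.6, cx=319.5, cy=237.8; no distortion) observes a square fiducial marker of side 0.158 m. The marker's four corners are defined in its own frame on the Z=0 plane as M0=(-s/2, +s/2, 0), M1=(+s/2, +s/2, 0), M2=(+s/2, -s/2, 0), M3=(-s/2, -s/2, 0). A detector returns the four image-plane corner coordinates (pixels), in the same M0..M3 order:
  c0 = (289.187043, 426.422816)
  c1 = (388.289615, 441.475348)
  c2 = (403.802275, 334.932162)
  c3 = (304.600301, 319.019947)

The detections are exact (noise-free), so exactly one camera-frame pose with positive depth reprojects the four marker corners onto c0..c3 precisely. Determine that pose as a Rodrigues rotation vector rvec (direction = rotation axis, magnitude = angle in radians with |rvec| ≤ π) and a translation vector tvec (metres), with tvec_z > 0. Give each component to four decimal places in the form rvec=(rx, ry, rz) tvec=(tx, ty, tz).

rvec=(0.0120, -0.0323, 0.1536) tvec=(0.0426, 0.2077, 0.6776)

Intrinsics K: fx=431.4, fy=465.6, cx=319.5, cy=237.8
Marker side s = 0.158 m; corners in marker frame (Z=0):
  M0 = (-0.0790, +0.0790, 0)
  M1 = (+0.0790, +0.0790, 0)
  M2 = (+0.0790, -0.0790, 0)
  M3 = (-0.0790, -0.0790, 0)
Detected image corners:
  c0 = (289.187043, 426.422816) px
  c1 = (388.289615, 441.475348) px
  c2 = (403.802275, 334.932162) px
  c3 = (304.600301, 319.019947) px
Planar DLT: solve 8×8 A·h = b for H (H[2,2]=1):
  H  [+644.46825 -93.03057 +346.65257]
  H  [+116.56957 +682.34606 +380.55143]
  H  [+0.04884 +0.01396 +1.00000]
B = K⁻¹H; ‖b₁‖=1.475860, ‖b₂‖=1.475860; λ = 2/(‖b₁‖+‖b₂‖) = 0.677571, sign → tz>0 ⇒ λ=+0.677571
r₁ = λ·B[:,0] = (+0.98771,+0.15274,+0.03309); r₂ = λ·B[:,1] = (-0.15312,+0.98816,+0.00946)
r₃ = r₁×r₂ = (-0.03126,-0.01441,+0.99941); SVD([r₁ r₂ r₃]) → R = UVᵀ:
  R  [+0.98771 -0.15312 -0.03126]
  R  [+0.15274 +0.98816 -0.01441]
  R  [+0.03309 +0.00946 +0.99941]
t = (+0.04265, +0.20774, +0.67757) m
tr R = 2.975282; θ = arccos((tr R − 1)/2) = 0.157382 rad = 9.017°
axis k = ((R−Rᵀ)₃₂, (R−Rᵀ)₁₃, (R−Rᵀ)₂₁) / (2 sinθ) = (+0.076155, -0.205292, +0.975733)
rvec = θ·k = (+0.011985, -0.032309, +0.153563)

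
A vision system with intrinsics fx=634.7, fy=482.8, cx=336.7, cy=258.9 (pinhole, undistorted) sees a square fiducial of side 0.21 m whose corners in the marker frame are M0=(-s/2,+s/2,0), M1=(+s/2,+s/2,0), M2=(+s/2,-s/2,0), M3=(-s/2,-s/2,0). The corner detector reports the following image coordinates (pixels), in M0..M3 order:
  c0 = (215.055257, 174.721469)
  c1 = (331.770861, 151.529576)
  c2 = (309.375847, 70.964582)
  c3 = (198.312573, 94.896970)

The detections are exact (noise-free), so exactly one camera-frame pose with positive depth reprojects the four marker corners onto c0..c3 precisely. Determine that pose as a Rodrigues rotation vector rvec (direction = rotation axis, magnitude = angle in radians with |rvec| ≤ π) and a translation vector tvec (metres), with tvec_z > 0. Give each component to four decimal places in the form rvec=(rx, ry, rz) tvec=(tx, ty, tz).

rvec=(-0.2321, 0.1479, -0.2128) tvec=(-0.1300, -0.3158, 1.1158)

Intrinsics K: fx=634.7, fy=482.8, cx=336.7, cy=258.9
Marker side s = 0.21 m; corners in marker frame (Z=0):
  M0 = (-0.1050, +0.1050, 0)
  M1 = (+0.1050, +0.1050, 0)
  M2 = (+0.1050, -0.1050, 0)
  M3 = (-0.1050, -0.1050, 0)
Detected image corners:
  c0 = (215.055257, 174.721469) px
  c1 = (331.770861, 151.529576) px
  c2 = (309.375847, 70.964582) px
  c3 = (198.312573, 94.896970) px
Planar DLT: solve 8×8 A·h = b for H (H[2,2]=1):
  H  [+513.56226 +35.61844 +262.75939]
  H  [-125.52278 +355.06624 +122.24478]
  H  [-0.10796 -0.21778 +1.00000]
B = K⁻¹H; ‖b₁‖=0.896196, ‖b₂‖=0.896196; λ = 2/(‖b₁‖+‖b₂‖) = 1.115827, sign → tz>0 ⇒ λ=+1.115827
r₁ = λ·B[:,0] = (+0.96677,-0.22551,-0.12046); r₂ = λ·B[:,1] = (+0.19153,+0.95093,-0.24301)
r₃ = r₁×r₂ = (+0.16935,+0.21186,+0.96252); SVD([r₁ r₂ r₃]) → R = UVᵀ:
  R  [+0.96677 +0.19153 +0.16935]
  R  [-0.22551 +0.95093 +0.21186]
  R  [-0.12046 -0.24301 +0.96252]
t = (-0.12999, -0.31583, +1.11583) m
tr R = 2.880208; θ = arccos((tr R − 1)/2) = 0.347861 rad = 19.931°
axis k = ((R−Rᵀ)₃₂, (R−Rᵀ)₁₃, (R−Rᵀ)₂₁) / (2 sinθ) = (-0.667184, +0.425085, -0.611693)
rvec = θ·k = (-0.232087, +0.147870, -0.212784)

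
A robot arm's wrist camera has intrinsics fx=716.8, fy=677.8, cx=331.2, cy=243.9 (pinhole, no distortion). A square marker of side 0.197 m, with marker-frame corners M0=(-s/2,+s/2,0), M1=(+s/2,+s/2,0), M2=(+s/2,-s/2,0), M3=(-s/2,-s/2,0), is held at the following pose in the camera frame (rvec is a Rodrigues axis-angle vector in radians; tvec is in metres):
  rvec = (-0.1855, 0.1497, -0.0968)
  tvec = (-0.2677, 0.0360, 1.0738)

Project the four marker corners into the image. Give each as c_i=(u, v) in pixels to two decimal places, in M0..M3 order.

Intrinsics K: fx=716.8, fy=677.8, cx=331.2, cy=243.9
Marker side s = 0.197 m; corners in marker frame (Z=0):
  M0 = (-0.0985, +0.0985, 0)
  M1 = (+0.0985, +0.0985, 0)
  M2 = (+0.0985, -0.0985, 0)
  M3 = (-0.0985, -0.0985, 0)
rvec = (-0.1855, 0.1497, -0.0968), |rvec| = θ = 0.25728 rad = 14.741°
Rodrigues: sinθ=0.25445, 1−cosθ=0.03291; R = I + sinθ·[k]× + (1−cosθ)·[k]×²:
    [+0.98420 +0.08193 +0.15698]
    [-0.10954 +0.97823 +0.17625]
    [-0.13913 -0.19067 +0.97175]
t = (-0.2677, 0.0360, 1.0738) m
M0: Pc = R·M0+t = (-0.35657, +0.14315, +1.06872); u = 716.8·(-0.35657)/1.06872 + 331.2 = 92.0437, v = 677.8·(+0.14315)/1.06872 + 243.9 = 334.6851
M1: Pc = R·M1+t = (-0.16269, +0.12157, +1.04132); u = 716.8·(-0.16269)/1.04132 + 331.2 = 219.2130, v = 677.8·(+0.12157)/1.04132 + 243.9 = 323.0279
M2: Pc = R·M2+t = (-0.17883, -0.07115, +1.07888); u = 716.8·(-0.17883)/1.07888 + 331.2 = 212.3887, v = 677.8·(-0.07115)/1.07888 + 243.9 = 199.2030
M3: Pc = R·M3+t = (-0.37271, -0.04957, +1.10628); u = 716.8·(-0.37271)/1.10628 + 331.2 = 89.7062, v = 677.8·(-0.04957)/1.10628 + 243.9 = 213.5321

c0=(92.04, 334.69) c1=(219.21, 323.03) c2=(212.39, 199.20) c3=(89.71, 213.53)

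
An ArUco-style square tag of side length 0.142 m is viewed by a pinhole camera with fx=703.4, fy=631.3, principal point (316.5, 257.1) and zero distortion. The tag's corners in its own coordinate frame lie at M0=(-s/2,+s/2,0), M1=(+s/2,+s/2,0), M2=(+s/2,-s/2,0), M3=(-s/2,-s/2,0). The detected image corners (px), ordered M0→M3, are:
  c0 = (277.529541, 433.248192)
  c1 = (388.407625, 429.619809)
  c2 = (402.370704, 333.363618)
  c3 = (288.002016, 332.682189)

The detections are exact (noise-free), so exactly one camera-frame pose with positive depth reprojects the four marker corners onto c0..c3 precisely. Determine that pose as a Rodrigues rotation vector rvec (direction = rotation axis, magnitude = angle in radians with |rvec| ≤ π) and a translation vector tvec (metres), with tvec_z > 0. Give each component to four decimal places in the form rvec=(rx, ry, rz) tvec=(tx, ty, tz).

rvec=(0.2273, -0.2622, 0.0691) tvec=(0.0286, 0.1691, 0.8473)

Intrinsics K: fx=703.4, fy=631.3, cx=316.5, cy=257.1
Marker side s = 0.142 m; corners in marker frame (Z=0):
  M0 = (-0.0710, +0.0710, 0)
  M1 = (+0.0710, +0.0710, 0)
  M2 = (+0.0710, -0.0710, 0)
  M3 = (-0.0710, -0.0710, 0)
Detected image corners:
  c0 = (277.529541, 433.248192) px
  c1 = (388.407625, 429.619809) px
  c2 = (402.370704, 333.363618) px
  c3 = (288.002016, 332.682189) px
Planar DLT: solve 8×8 A·h = b for H (H[2,2]=1):
  H  [+898.75673 -0.82100 +340.21626]
  H  [+108.67707 +789.07137 +383.09297]
  H  [+0.31218 +0.25213 +1.00000]
B = K⁻¹H; ‖b₁‖=1.180191, ‖b₂‖=1.180191; λ = 2/(‖b₁‖+‖b₂‖) = 0.847320, sign → tz>0 ⇒ λ=+0.847320
r₁ = λ·B[:,0] = (+0.96363,+0.03814,+0.26452); r₂ = λ·B[:,1] = (-0.09712,+0.97207,+0.21364)
r₃ = r₁×r₂ = (-0.24898,-0.23155,+0.94042); SVD([r₁ r₂ r₃]) → R = UVᵀ:
  R  [+0.96363 -0.09712 -0.24898]
  R  [+0.03814 +0.97207 -0.23155]
  R  [+0.26452 +0.21364 +0.94042]
t = (+0.02857, +0.16911, +0.84732) m
tr R = 2.876120; θ = arccos((tr R − 1)/2) = 0.353809 rad = 20.272°
axis k = ((R−Rᵀ)₃₂, (R−Rᵀ)₁₃, (R−Rᵀ)₂₁) / (2 sinθ) = (+0.642460, -0.741044, +0.195187)
rvec = θ·k = (+0.227308, -0.262188, +0.069059)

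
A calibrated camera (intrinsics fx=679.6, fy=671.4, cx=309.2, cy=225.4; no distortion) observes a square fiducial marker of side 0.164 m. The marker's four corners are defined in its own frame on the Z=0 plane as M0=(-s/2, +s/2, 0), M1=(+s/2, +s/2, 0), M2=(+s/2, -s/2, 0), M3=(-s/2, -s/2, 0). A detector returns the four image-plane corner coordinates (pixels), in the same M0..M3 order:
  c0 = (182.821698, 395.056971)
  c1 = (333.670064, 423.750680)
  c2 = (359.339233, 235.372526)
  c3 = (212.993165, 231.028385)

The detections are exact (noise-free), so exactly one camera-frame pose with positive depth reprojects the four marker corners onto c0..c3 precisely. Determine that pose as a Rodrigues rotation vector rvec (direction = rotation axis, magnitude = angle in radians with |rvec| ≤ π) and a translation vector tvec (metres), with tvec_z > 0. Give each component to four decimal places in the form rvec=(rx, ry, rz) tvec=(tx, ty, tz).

rvec=(-0.2474, 0.5268, 0.0878) tvec=(-0.0383, 0.0866, 0.6257)

Intrinsics K: fx=679.6, fy=671.4, cx=309.2, cy=225.4
Marker side s = 0.164 m; corners in marker frame (Z=0):
  M0 = (-0.0820, +0.0820, 0)
  M1 = (+0.0820, +0.0820, 0)
  M2 = (+0.0820, -0.0820, 0)
  M3 = (-0.0820, -0.0820, 0)
Detected image corners:
  c0 = (182.821698, 395.056971) px
  c1 = (333.670064, 423.750680) px
  c2 = (359.339233, 235.372526) px
  c3 = (212.993165, 231.028385) px
Planar DLT: solve 8×8 A·h = b for H (H[2,2]=1):
  H  [+684.93742 -262.92809 +267.65086]
  H  [-161.90858 +961.15256 +318.31730]
  H  [-0.81102 -0.33713 +1.00000]
B = K⁻¹H; ‖b₁‖=1.598255, ‖b₂‖=1.598255; λ = 2/(‖b₁‖+‖b₂‖) = 0.625682, sign → tz>0 ⇒ λ=+0.625682
r₁ = λ·B[:,0] = (+0.86147,+0.01947,-0.50744); r₂ = λ·B[:,1] = (-0.14610,+0.96652,-0.21094)
r₃ = r₁×r₂ = (+0.48634,+0.25585,+0.83547); SVD([r₁ r₂ r₃]) → R = UVᵀ:
  R  [+0.86147 -0.14610 +0.48634]
  R  [+0.01947 +0.96652 +0.25585]
  R  [-0.50744 -0.21094 +0.83547]
t = (-0.03825, +0.08659, +0.62568) m
tr R = 2.663458; θ = arccos((tr R − 1)/2) = 0.588581 rad = 33.723°
axis k = ((R−Rᵀ)₃₂, (R−Rᵀ)₁₃, (R−Rᵀ)₂₁) / (2 sinθ) = (-0.420393, +0.895006, +0.149112)
rvec = θ·k = (-0.247435, +0.526784, +0.087765)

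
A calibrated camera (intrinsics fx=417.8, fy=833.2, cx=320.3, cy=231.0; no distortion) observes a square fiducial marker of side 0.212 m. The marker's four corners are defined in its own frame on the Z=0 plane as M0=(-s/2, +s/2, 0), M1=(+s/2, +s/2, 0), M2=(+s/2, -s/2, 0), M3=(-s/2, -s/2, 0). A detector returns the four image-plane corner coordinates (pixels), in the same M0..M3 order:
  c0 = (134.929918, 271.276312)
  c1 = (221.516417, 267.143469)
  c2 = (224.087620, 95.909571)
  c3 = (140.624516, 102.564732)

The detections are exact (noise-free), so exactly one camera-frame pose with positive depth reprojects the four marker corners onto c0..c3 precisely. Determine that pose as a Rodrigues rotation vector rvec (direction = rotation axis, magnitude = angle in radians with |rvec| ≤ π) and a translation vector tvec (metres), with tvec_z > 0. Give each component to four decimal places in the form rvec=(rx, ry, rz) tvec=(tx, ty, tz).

Intrinsics K: fx=417.8, fy=833.2, cx=320.3, cy=231.0
Marker side s = 0.212 m; corners in marker frame (Z=0):
  M0 = (-0.1060, +0.1060, 0)
  M1 = (+0.1060, +0.1060, 0)
  M2 = (+0.1060, -0.1060, 0)
  M3 = (-0.1060, -0.1060, 0)
Detected image corners:
  c0 = (134.929918, 271.276312) px
  c1 = (221.516417, 267.143469) px
  c2 = (224.087620, 95.909571) px
  c3 = (140.624516, 102.564732) px
Planar DLT: solve 8×8 A·h = b for H (H[2,2]=1):
  H  [+387.28990 -51.45687 +179.98764]
  H  [-39.48476 +769.11139 +182.65104]
  H  [-0.07561 -0.17695 +1.00000]
B = K⁻¹H; ‖b₁‖=0.988194, ‖b₂‖=0.988194; λ = 2/(‖b₁‖+‖b₂‖) = 1.011947, sign → tz>0 ⇒ λ=+1.011947
r₁ = λ·B[:,0] = (+0.99671,-0.02674,-0.07652); r₂ = λ·B[:,1] = (+0.01265,+0.98376,-0.17907)
r₃ = r₁×r₂ = (+0.08006,+0.17751,+0.98086); SVD([r₁ r₂ r₃]) → R = UVᵀ:
  R  [+0.99671 +0.01265 +0.08006]
  R  [-0.02674 +0.98376 +0.17751]
  R  [-0.07652 -0.17907 +0.98086]
t = (-0.33985, -0.05872, +1.01195) m
tr R = 2.961322; θ = arccos((tr R − 1)/2) = 0.196987 rad = 11.287°
axis k = ((R−Rᵀ)₃₂, (R−Rᵀ)₁₃, (R−Rᵀ)₂₁) / (2 sinθ) = (-0.910966, +0.400018, -0.100628)
rvec = θ·k = (-0.179448, +0.078798, -0.019822)

rvec=(-0.1794, 0.0788, -0.0198) tvec=(-0.3398, -0.0587, 1.0119)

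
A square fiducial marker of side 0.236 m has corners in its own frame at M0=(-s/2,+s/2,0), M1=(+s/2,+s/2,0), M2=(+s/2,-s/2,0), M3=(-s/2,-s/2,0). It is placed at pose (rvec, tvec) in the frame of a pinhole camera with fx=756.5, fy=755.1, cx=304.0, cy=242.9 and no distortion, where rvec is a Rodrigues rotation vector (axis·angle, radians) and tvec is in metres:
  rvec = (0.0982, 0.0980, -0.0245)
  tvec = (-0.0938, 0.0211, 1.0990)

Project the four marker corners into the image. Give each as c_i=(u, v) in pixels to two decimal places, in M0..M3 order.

c0=(163.94, 337.66) c1=(322.62, 336.49) c2=(318.17, 173.69) c3=(156.28, 178.34)

Intrinsics K: fx=756.5, fy=755.1, cx=304.0, cy=242.9
Marker side s = 0.236 m; corners in marker frame (Z=0):
  M0 = (-0.1180, +0.1180, 0)
  M1 = (+0.1180, +0.1180, 0)
  M2 = (+0.1180, -0.1180, 0)
  M3 = (-0.1180, -0.1180, 0)
rvec = (0.0982, 0.0980, -0.0245), |rvec| = θ = 0.14088 rad = 8.072°
Rodrigues: sinθ=0.14042, 1−cosθ=0.00991; R = I + sinθ·[k]× + (1−cosθ)·[k]×²:
    [+0.99491 +0.02922 +0.09648]
    [-0.01962 +0.99489 -0.09907]
    [-0.09888 +0.09668 +0.99039]
t = (-0.0938, 0.0211, 1.0990) m
M0: Pc = R·M0+t = (-0.20775, +0.14081, +1.12208); u = 756.5·(-0.20775)/1.12208 + 304.0 = 163.9351, v = 755.1·(+0.14081)/1.12208 + 242.9 = 337.6588
M1: Pc = R·M1+t = (+0.02705, +0.13618, +1.09874); u = 756.5·(+0.02705)/1.09874 + 304.0 = 322.6225, v = 755.1·(+0.13618)/1.09874 + 242.9 = 336.4900
M2: Pc = R·M2+t = (+0.02015, -0.09861, +1.07592); u = 756.5·(+0.02015)/1.07592 + 304.0 = 318.1682, v = 755.1·(-0.09861)/1.07592 + 242.9 = 173.6932
M3: Pc = R·M3+t = (-0.21465, -0.09398, +1.09926); u = 756.5·(-0.21465)/1.09926 + 304.0 = 156.2818, v = 755.1·(-0.09398)/1.09926 + 242.9 = 178.3421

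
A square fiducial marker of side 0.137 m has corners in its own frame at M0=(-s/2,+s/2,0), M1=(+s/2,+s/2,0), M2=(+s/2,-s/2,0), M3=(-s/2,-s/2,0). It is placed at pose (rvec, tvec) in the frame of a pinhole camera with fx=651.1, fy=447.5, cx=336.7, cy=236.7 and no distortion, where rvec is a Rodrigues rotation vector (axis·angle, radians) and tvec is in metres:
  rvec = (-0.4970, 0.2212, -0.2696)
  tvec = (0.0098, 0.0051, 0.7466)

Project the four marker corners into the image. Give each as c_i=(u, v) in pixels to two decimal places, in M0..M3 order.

c0=(299.78, 288.73) c1=(418.19, 263.43) c2=(387.86, 193.86) c3=(280.38, 218.71)

Intrinsics K: fx=651.1, fy=447.5, cx=336.7, cy=236.7
Marker side s = 0.137 m; corners in marker frame (Z=0):
  M0 = (-0.0685, +0.0685, 0)
  M1 = (+0.0685, +0.0685, 0)
  M2 = (+0.0685, -0.0685, 0)
  M3 = (-0.0685, -0.0685, 0)
rvec = (-0.4970, 0.2212, -0.2696), |rvec| = θ = 0.60714 rad = 34.787°
Rodrigues: sinθ=0.57052, 1−cosθ=0.17872; R = I + sinθ·[k]× + (1−cosθ)·[k]×²:
    [+0.94104 +0.20004 +0.27282]
    [-0.30664 +0.84500 +0.43811]
    [-0.14290 -0.49594 +0.85652]
t = (0.0098, 0.0051, 0.7466) m
M0: Pc = R·M0+t = (-0.04096, +0.08399, +0.72242); u = 651.1·(-0.04096)/0.72242 + 336.7 = 299.7849, v = 447.5·(+0.08399)/0.72242 + 236.7 = 288.7260
M1: Pc = R·M1+t = (+0.08796, +0.04198, +0.70284); u = 651.1·(+0.08796)/0.70284 + 336.7 = 418.1883, v = 447.5·(+0.04198)/0.70284 + 236.7 = 263.4275
M2: Pc = R·M2+t = (+0.06056, -0.07379, +0.77078); u = 651.1·(+0.06056)/0.77078 + 336.7 = 387.8552, v = 447.5·(-0.07379)/0.77078 + 236.7 = 193.8606
M3: Pc = R·M3+t = (-0.06836, -0.03178, +0.79036); u = 651.1·(-0.06836)/0.79036 + 336.7 = 280.3818, v = 447.5·(-0.03178)/0.79036 + 236.7 = 218.7074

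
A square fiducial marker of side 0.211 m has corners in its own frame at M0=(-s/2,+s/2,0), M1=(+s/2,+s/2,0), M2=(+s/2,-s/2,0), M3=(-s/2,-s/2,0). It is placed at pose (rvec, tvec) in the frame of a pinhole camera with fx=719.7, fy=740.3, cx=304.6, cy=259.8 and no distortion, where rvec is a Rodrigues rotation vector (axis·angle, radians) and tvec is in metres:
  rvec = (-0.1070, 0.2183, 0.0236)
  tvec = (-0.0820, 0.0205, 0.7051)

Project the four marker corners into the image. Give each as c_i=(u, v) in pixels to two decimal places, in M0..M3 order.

c0=(115.26, 387.94) c1=(323.13, 399.43) c2=(330.21, 171.00) c3=(128.04, 174.03)

Intrinsics K: fx=719.7, fy=740.3, cx=304.6, cy=259.8
Marker side s = 0.211 m; corners in marker frame (Z=0):
  M0 = (-0.1055, +0.1055, 0)
  M1 = (+0.1055, +0.1055, 0)
  M2 = (+0.1055, -0.1055, 0)
  M3 = (-0.1055, -0.1055, 0)
rvec = (-0.1070, 0.2183, 0.0236), |rvec| = θ = 0.24426 rad = 13.995°
Rodrigues: sinθ=0.24183, 1−cosθ=0.02968; R = I + sinθ·[k]× + (1−cosθ)·[k]×²:
    [+0.97601 -0.03499 +0.21488]
    [+0.01174 +0.99403 +0.10850]
    [-0.21739 -0.10338 +0.97059]
t = (-0.0820, 0.0205, 0.7051) m
M0: Pc = R·M0+t = (-0.18866, +0.12413, +0.71713); u = 719.7·(-0.18866)/0.71713 + 304.6 = 115.2630, v = 740.3·(+0.12413)/0.71713 + 259.8 = 387.9416
M1: Pc = R·M1+t = (+0.01728, +0.12661, +0.67126); u = 719.7·(+0.01728)/0.67126 + 304.6 = 323.1252, v = 740.3·(+0.12661)/0.67126 + 259.8 = 399.4310
M2: Pc = R·M2+t = (+0.02466, -0.08313, +0.69307); u = 719.7·(+0.02466)/0.69307 + 304.6 = 330.2081, v = 740.3·(-0.08313)/0.69307 + 259.8 = 171.0044
M3: Pc = R·M3+t = (-0.18128, -0.08561, +0.73894); u = 719.7·(-0.18128)/0.73894 + 304.6 = 128.0419, v = 740.3·(-0.08561)/0.73894 + 259.8 = 174.0336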